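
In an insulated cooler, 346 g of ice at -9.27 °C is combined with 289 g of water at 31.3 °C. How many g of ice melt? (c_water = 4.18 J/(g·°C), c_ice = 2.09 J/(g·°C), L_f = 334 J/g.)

m_melted ≈ 93.1 g

Water can give up m c ΔT = 289·4.18·31.3 = 37811 J before reaching 0 °C.
Warming the ice to 0 °C takes 346·2.09·9.27 = 6703.5 J, leaving 31108 J for melting.
Melting all 346 g of ice would need 346·334 = 115564 J.
That's not enough to melt it all — equilibrium is at 0 °C with ice remaining.
m_melted·334 = 31108  ⇒  m_melted ≈ 93.14 g.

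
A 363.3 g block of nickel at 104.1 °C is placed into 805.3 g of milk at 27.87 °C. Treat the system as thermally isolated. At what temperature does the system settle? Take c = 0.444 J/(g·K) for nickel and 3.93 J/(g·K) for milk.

T_f ≈ 31.6 °C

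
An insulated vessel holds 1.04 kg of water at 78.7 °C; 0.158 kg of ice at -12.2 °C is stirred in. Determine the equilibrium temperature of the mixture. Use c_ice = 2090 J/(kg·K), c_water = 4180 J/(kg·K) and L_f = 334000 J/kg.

Net heat exchanged in the isolated system is zero:
warm ice to 0 °C: 0.158·2090·(0 − (-12.2)) = 4028.7
  latent heat to melt: 0.158·334000 = 52772
  warm the meltwater: 660.44 T
  water: 4347.2(T − 78.7)
5007.6 T = 342125 − 56801 = 285324
T ≈ 56.98 °C — above 0 °C, consistent with complete melting.

T_f ≈ 57.0 °C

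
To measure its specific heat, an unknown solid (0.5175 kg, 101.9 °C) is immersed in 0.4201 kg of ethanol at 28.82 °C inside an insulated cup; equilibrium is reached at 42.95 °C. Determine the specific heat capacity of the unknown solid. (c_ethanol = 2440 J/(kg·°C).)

m_s c (T_s − T_f) = m_ethanol c_ethanol (T_f − T_0):
0.5175·c·(101.9 − 42.95) = 0.4201·2440·(42.95 − 28.82)
30.51 c = 14484  ⇒  c ≈ 474.8 J/(kg·°C)

c ≈ 475 J/(kg·°C)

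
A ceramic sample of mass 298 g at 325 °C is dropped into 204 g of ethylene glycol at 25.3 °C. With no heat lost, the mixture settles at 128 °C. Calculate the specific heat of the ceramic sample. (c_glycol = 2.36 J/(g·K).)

c ≈ 0.842 J/(g·K)

Net heat exchanged in the isolated system is zero:
298×c×(128 − 325) + 204×2.36×(128 − 25.3) = 0
-58706 c = -49444
c = -49444/-58706 ≈ 0.8422 J/(g·K)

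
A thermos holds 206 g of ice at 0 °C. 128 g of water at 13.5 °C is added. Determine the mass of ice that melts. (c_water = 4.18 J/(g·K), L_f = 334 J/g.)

m_melted ≈ 21.6 g

Cooling the water to 0 °C releases 128·4.18·13.5 = 7223 J.
Melting all 206 g of ice would need 206·334 = 68804 J.
7223 J < 68804 J, so only part of the ice melts and the system sits at 0 °C.
m_melt = 7223 / L_f = 21.63 g.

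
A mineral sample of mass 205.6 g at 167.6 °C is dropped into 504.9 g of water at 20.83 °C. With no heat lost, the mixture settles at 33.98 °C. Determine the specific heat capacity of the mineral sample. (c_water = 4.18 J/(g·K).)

c ≈ 1.01 J/(g·K)

Conservation of energy gives ΣQ = 0:
205.6·c·(33.98 − 167.6) + 504.9·4.18·(33.98 − 20.83) = 0
-27472 c = -27753
c = -27753/-27472 ≈ 1.01 J/(g·K)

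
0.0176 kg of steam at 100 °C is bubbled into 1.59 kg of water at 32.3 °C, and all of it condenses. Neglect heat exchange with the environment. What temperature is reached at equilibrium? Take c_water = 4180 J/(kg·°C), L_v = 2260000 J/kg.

T_f ≈ 39.0 °C

Energy balance with sensible and latent terms:
latent heat released on condensation: 0.0176×2260000 = 39776
  condensate cools 100→T: 0.0176×4180×(T − 100) = 73.57(T − 100)
  original water: 6646.2(T − 32.3)
6719.8 T = 39776 + 7356.8 + 214672 = 261805
T ≈ 38.96 °C — below 100 °C, confirming all the steam condensed.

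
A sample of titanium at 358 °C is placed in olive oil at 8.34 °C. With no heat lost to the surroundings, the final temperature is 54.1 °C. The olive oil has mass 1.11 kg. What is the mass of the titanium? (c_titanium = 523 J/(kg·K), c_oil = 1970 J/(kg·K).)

|Q_titanium| = |Q_oil|:
m×523×(358 − 54.1) = 1.11×1970×(54.1 − 8.34)
158940 m = 100063  ⇒  m ≈ 0.6296 kg

m ≈ 0.63 kg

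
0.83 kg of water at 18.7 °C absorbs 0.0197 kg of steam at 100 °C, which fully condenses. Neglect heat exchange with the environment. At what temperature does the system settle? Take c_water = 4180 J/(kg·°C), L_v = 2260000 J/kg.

T_f ≈ 33.1 °C

Energy conservation, ΣQ = 0:
latent heat released on condensation: 0.0197·2260000 = 44522
  condensed water 100 °C→T: 82.35(T − 100)
  original water: 3469.4(T − 18.7)
3551.7 T = 44522 + 8234.6 + 64878 = 117634
T ≈ 33.12 °C, under the boiling point, so the assumption holds.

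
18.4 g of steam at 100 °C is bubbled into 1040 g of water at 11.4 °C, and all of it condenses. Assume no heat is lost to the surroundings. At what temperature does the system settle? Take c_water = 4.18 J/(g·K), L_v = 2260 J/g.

T_f ≈ 22.3 °C

Conservation of energy gives ΣQ = 0:
latent heat released on condensation: 18.4×2260 = 41584; condensate cools 100→T: 18.4×4.18×(T − 100) = 76.91(T − 100); original water: 4347.2(T − 11.4)
4424.1 T = 41584 + 7691.2 + 49558 = 98833
T ≈ 22.34 °C, under the boiling point, so the assumption holds.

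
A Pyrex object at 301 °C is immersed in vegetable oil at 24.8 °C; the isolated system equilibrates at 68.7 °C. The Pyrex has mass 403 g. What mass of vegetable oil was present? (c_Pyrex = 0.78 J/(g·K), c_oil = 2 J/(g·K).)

Let T be the final temperature. ΣQ_i = 0:
403·0.78·(68.7 − 301) + m·2·(68.7 − 24.8) = 0
87.8 m = 73021
m = 73021/87.8 ≈ 831.7 g

m ≈ 832 g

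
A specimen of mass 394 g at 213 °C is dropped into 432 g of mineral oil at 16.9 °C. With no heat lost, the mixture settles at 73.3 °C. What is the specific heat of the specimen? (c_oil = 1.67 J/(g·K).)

c ≈ 0.739 J/(g·K)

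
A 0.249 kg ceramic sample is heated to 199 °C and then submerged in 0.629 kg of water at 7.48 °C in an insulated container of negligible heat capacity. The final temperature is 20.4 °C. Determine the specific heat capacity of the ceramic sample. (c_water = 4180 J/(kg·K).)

Heat lost by the ceramic sample = heat gained by the water:
0.249·c·(199 − 20.4) = 0.629·4180·(20.4 − 7.48)
44.47 c = 33970  ⇒  c ≈ 763.9 J/(kg·K)

c ≈ 764 J/(kg·K)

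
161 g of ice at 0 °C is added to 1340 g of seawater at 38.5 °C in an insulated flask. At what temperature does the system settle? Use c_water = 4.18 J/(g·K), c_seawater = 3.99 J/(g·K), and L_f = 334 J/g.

T_f ≈ 25.3 °C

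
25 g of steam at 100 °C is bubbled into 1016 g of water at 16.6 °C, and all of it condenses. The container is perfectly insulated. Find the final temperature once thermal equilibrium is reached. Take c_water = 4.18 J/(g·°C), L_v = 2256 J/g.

Conservation of energy gives ΣQ = 0:
steam→water at 100 °C releases m L_v = 25·2256 = 56400; condensed water 100 °C→T: 104.5(T − 100); original water: 4246.9(T − 16.6)
4351.4 T = 56400 + 10450 + 70498 = 137348
T ≈ 31.56 °C, under the boiling point, so the assumption holds.

T_f ≈ 31.6 °C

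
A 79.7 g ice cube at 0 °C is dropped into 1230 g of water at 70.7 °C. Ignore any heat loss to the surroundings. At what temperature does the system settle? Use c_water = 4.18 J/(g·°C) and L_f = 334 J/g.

T_f ≈ 61.5 °C

Heat gained plus heat lost sum to zero:
melt ice: 79.7·334 = 26620; meltwater 0→T: 79.7·4.18·T = 333.15 T; water: 5141.4(T − 70.7)
5474.5 T = 363497 − 26620 = 336877
T ≈ 61.54 °C. Since T > 0 °C, the all-ice-melts assumption holds.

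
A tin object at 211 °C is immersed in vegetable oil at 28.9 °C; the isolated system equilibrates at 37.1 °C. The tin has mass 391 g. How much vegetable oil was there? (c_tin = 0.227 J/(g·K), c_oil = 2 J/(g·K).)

m ≈ 941 g

Setting the total heat transfer to zero:
391×0.227×(37.1 − 211) + m×2×(37.1 − 28.9) = 0
16.4 m = 15435
m = 15435/16.4 ≈ 941.1 g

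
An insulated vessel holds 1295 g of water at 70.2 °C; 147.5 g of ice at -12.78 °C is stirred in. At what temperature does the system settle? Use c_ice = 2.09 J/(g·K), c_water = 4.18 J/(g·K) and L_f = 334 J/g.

T_f ≈ 54.2 °C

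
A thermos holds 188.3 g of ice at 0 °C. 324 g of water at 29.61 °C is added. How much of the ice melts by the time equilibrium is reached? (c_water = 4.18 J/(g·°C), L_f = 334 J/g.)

m_melted ≈ 120 g

Water can give up m c ΔT = 324·4.18·29.61 = 40101 J before reaching 0 °C.
Fully melting the ice requires m_ice L_f = 188.3·334 = 62892 J.
Since 40101 < 62892 J, not all the ice melts; equilibrium is at 0 °C.
m_melt = 40101 / L_f = 120.1 g.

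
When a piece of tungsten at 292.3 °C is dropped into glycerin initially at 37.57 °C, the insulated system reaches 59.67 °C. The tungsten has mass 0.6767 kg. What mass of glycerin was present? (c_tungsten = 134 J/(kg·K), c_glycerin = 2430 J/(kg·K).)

m ≈ 0.393 kg

|Q_tungsten| = |Q_glycerin|:
0.6767×134×(292.3 − 59.67) = m×2430×(59.67 − 37.57)
53703 m = 21094  ⇒  m ≈ 0.3928 kg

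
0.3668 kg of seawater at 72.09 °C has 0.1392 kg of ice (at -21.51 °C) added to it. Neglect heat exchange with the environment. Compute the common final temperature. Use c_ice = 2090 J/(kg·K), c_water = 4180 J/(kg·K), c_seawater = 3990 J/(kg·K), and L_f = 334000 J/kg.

Net heat exchanged in the isolated system is zero:
ice -21.51→0 °C: 0.1392×2090×21.51 = 6257.9
  fusion: m_ice L_f = 0.1392×334000 = 46493
  meltwater 0→T: 0.1392×4180×T = 581.86 T
  seawater cools: 0.3668×3990×(T − 72.09) = 1463.5(T − 72.09)
2045.4 T = 105506 − 52751 = 52755
T ≈ 25.79 °C — above 0 °C, consistent with complete melting.

T_f ≈ 25.8 °C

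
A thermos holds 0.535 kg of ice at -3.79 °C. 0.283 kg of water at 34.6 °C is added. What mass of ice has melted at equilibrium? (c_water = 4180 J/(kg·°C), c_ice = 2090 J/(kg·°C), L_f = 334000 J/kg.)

Water can give up m c ΔT = 0.283×4180×34.6 = 40930 J before reaching 0 °C.
Warming the ice to 0 °C takes 0.535×2090×3.79 = 4237.8 J, leaving 36692 J for melting.
To melt every bit of ice: 0.535×334000 = 178690 J.
36692 J < 178690 J, so only part of the ice melts and the system sits at 0 °C.
m_melted×334000 = 36692  ⇒  m_melted ≈ 0.1099 kg.

m_melted ≈ 0.11 kg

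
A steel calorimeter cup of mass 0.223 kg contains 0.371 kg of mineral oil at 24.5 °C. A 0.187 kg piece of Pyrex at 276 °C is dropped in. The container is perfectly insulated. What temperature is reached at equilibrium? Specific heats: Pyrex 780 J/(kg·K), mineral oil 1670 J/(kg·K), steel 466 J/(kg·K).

T_f ≈ 66.7 °C

Energy conservation, ΣQ = 0:
0.187·780·(T − 276) + 0.371·1670·(T − 24.5) + 0.223·466·(T − 24.5) = 0
145.86(T − 276) + 619.57(T − 24.5) + 103.92(T − 24.5) = 0
869.35 T = 57983
T = 57983 / 869.35 = 66.7 °C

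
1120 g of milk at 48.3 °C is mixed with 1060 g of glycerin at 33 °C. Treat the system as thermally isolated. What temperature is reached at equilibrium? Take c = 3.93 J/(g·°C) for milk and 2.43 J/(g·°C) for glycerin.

Setting the total heat transfer to zero:
1120·3.93·(T − 48.3) + 1060·2.43·(T − 33) = 0
(4401.6 + 2575.8) T = 4401.6·48.3 + 2575.8·33
T = 297599/6977.4 ≈ 42.65 °C

T_f ≈ 42.7 °C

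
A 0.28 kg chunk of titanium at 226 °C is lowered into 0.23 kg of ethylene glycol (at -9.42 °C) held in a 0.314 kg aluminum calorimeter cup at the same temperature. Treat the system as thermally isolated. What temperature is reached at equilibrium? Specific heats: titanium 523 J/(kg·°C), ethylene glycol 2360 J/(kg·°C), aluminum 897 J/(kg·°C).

Heat gained plus heat lost sum to zero:
0.28×523×(T − 226) + 0.23×2360×(T − (-9.42)) + 0.314×897×(T − (-9.42)) = 0
146.44(T − 226) + 542.8(T − (-9.42)) + 281.66(T − (-9.42)) = 0
(146.44 + 542.8 + 281.66) T = 146.44×226 + 542.8×(-9.42) + 281.66×(-9.42)
T = 25329/970.9 ≈ 26.09 °C

T_f ≈ 26.1 °C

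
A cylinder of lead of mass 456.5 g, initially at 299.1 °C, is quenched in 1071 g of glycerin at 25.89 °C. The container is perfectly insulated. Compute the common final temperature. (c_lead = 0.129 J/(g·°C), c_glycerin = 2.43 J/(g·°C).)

Setting the total heat transfer to zero:
456.5·0.129·(T − 299.1) + 1071·2.43·(T − 25.89) = 0
58.89(T − 299.1) + 2602.5(T − 25.89) = 0
(58.89 + 2602.5) T = 58.89·299.1 + 2602.5·25.89
T = 84993 / 2661.4 = 31.9 °C

T_f ≈ 31.9 °C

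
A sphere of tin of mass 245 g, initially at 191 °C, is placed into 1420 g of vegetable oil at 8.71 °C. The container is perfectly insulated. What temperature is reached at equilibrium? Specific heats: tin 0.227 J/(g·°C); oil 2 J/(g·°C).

T_f ≈ 12.2 °C

Heat gained plus heat lost sum to zero:
245·0.227·(T − 191) + 1420·2·(T − 8.71) = 0
55.62(T − 191) + 2840(T − 8.71) = 0
(55.62 + 2840) T = 55.62·191 + 2840·8.71
T = 35359 / 2895.6 = 12.2 °C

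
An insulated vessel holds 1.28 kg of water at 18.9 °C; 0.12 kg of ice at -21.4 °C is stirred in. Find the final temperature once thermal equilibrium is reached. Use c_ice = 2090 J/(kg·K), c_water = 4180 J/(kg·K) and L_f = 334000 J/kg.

T_f ≈ 9.5 °C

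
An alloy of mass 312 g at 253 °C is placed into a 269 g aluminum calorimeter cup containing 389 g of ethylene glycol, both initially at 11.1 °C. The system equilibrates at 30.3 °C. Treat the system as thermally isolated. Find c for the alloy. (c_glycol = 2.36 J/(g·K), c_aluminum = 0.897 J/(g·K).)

c ≈ 0.32 J/(g·K)

Setting the total heat transfer to zero:
312·c·(30.3 − 253) + 389·2.36·(30.3 − 11.1) + 269·0.897·(30.3 − 11.1) = 0
-69482 c = -22259
c = -22259/-69482 ≈ 0.3204 J/(g·K)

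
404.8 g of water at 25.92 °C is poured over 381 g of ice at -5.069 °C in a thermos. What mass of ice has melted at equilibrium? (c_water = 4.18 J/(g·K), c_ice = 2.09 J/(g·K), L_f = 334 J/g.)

m_melted ≈ 119 g

Water can give up m c ΔT = 404.8×4.18×25.92 = 43858 J before reaching 0 °C.
Of that, 381×2.09×5.069 = 4036.4 J goes to bring the ice to 0 °C, leaving 39822 J.
Melting all 381 g of ice would need 381×334 = 127254 J.
Since 39822 < 127254 J, not all the ice melts; equilibrium is at 0 °C.
Mass melted = 39822/334 ≈ 119.2 g.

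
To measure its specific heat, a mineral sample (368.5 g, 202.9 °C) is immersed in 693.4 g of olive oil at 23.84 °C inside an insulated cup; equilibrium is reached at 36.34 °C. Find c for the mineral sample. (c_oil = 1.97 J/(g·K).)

Energy conservation, ΣQ = 0:
368.5×c×(36.34 − 202.9) + 693.4×1.97×(36.34 − 23.84) = 0
-61377 c = -17075
c = -17075/-61377 ≈ 0.2782 J/(g·K)

c ≈ 0.278 J/(g·K)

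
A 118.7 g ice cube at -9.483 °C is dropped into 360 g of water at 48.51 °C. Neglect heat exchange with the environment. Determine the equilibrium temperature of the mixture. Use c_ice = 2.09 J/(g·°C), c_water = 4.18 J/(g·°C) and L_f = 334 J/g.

T_f ≈ 15.5 °C

Setting the total heat transfer to zero:
warm ice to 0 °C: 118.7×2.09×(0 − (-9.483)) = 2352.6; latent heat to melt: 118.7×334 = 39646; warm the meltwater: 496.17 T; water: 1504.8(T − 48.51)
2001 T = 72998 − 41998 = 30999
T ≈ 15.49 °C. Since T > 0 °C, the all-ice-melts assumption holds.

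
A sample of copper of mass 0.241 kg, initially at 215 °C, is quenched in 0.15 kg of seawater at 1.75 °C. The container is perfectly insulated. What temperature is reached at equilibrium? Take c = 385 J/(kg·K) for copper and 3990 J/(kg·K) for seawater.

Let T be the final temperature. ΣQ_i = 0:
0.241×385×(T − 215) + 0.15×3990×(T − 1.75) = 0
691.28 T = 20996
T = 20996/691.28 ≈ 30.37 °C

T_f ≈ 30.4 °C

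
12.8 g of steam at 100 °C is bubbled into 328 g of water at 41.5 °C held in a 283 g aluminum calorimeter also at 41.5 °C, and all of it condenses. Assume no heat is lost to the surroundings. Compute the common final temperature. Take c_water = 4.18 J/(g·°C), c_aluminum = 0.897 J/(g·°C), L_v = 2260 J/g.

T_f ≈ 60.6 °C

Heat gained plus heat lost sum to zero:
condense steam: −12.8×2260 = −28928; condensed water 100 °C→T: 53.5(T − 100); water warms: 328×4.18×(T − 41.5) = 1371(T − 41.5); cup: 253.85(T − 41.5)
1678.4 T = 28928 + 5350.4 + 67433 = 101711
T ≈ 60.60 °C — below 100 °C, confirming all the steam condensed.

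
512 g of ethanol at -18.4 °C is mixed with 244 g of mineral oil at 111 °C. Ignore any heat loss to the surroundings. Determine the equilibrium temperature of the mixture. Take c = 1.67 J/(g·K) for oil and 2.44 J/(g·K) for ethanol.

T_f ≈ 13.4 °C

Let T be the final temperature. ΣQ_i = 0:
244×1.67×(T − 111) + 512×2.44×(T − (-18.4)) = 0
407.48(T − 111) + 1249.3(T − (-18.4)) = 0
(407.48 + 1249.3) T = 407.48×111 + 1249.3×(-18.4)
T = 22244/1656.8 ≈ 13.43 °C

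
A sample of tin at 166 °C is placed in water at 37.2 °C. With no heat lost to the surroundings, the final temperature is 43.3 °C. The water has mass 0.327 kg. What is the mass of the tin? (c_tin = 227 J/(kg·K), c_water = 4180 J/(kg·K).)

Let T be the final temperature. ΣQ_i = 0:
m×227×(43.3 − 166) + 0.327×4180×(43.3 − 37.2) = 0
-27853 m = -8337.8
m = -8337.8/-27853 ≈ 0.2994 kg

m ≈ 0.299 kg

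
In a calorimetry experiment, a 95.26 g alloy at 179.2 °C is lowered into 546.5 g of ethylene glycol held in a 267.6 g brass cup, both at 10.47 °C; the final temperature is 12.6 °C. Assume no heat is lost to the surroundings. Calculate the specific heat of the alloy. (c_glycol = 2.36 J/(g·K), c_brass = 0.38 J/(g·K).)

c ≈ 0.187 J/(g·K)

Setting the total heat transfer to zero:
95.26·c·(12.6 − 179.2) + 546.5·2.36·(12.6 − 10.47) + 267.6·0.38·(12.6 − 10.47) = 0
-15870 c = -2963.7
c = -2963.7/-15870 ≈ 0.1867 J/(g·K)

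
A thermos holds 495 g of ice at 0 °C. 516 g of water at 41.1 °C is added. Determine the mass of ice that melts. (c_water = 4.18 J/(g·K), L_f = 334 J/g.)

m_melted ≈ 265 g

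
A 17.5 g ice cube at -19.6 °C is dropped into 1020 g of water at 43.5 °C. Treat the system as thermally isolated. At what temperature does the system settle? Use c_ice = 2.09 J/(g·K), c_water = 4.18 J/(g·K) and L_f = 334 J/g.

Setting the total heat transfer to zero:
warm ice to 0 °C: 17.5×2.09×(0 − (-19.6)) = 716.87; latent heat to melt: 17.5×334 = 5845; warm the meltwater: 73.15 T; water: 4263.6(T − 43.5)
4336.7 T = 185467 − 6561.9 = 178905
T ≈ 41.25 °C (positive, so assuming full melt was valid).

T_f ≈ 41.3 °C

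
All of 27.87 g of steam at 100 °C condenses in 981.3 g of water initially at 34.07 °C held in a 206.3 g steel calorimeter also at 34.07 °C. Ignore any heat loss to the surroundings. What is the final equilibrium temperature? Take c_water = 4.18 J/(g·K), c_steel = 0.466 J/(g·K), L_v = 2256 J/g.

T_f ≈ 50.4 °C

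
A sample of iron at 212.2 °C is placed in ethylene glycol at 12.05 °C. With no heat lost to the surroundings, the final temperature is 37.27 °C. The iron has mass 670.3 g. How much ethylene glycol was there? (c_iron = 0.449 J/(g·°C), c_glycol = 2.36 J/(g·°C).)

m ≈ 885 g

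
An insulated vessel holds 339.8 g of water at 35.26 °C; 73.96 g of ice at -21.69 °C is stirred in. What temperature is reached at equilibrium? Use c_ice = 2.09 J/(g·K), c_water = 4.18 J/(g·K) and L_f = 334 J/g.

Conservation of energy gives ΣQ = 0:
warm ice to 0 °C: 73.96·2.09·(0 − (-21.69)) = 3352.8
  latent heat to melt: 73.96·334 = 24703
  warm the meltwater: 309.15 T
  water cools: 339.8·4.18·(T − 35.26) = 1420.4(T − 35.26)
1729.5 T = 50082 − 28055 = 22027
T ≈ 12.74 °C (positive, so assuming full melt was valid).

T_f ≈ 12.7 °C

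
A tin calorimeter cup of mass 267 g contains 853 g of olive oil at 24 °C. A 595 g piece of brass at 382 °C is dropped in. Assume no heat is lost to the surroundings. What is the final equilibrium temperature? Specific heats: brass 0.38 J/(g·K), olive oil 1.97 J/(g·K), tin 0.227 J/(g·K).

T_f ≈ 65.1 °C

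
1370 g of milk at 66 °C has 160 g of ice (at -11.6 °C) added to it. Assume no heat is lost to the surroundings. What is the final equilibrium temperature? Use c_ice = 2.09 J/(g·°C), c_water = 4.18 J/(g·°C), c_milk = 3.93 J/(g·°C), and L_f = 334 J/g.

Energy balance with sensible and latent terms:
warm ice to 0 °C: 160×2.09×(0 − (-11.6)) = 3879; latent heat to melt: 160×334 = 53440; warm the meltwater: 668.8 T; milk: 5384.1(T − 66)
6052.9 T = 355351 − 57319 = 298032
T ≈ 49.24 °C — above 0 °C, consistent with complete melting.

T_f ≈ 49.2 °C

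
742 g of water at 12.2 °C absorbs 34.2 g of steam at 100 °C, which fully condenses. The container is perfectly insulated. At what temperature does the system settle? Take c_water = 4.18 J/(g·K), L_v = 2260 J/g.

T_f ≈ 39.9 °C

Setting the total heat transfer to zero:
latent heat released on condensation: 34.2·2260 = 77292
  condensate cools 100→T: 34.2·4.18·(T − 100) = 142.96(T − 100)
  original water: 3101.6(T − 12.2)
3244.5 T = 77292 + 14296 + 37839 = 129427
T ≈ 39.89 °C — below 100 °C, confirming all the steam condensed.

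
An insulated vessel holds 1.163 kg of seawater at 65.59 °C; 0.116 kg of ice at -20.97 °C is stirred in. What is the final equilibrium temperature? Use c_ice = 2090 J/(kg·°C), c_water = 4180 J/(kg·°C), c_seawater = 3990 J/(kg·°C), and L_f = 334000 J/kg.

T_f ≈ 50.8 °C

Conservation of energy gives ΣQ = 0:
warm ice to 0 °C: 0.116·2090·(0 − (-20.97)) = 5084; melt ice: 0.116·334000 = 38744; warm the meltwater: 484.88 T; seawater cools: 1.163·3990·(T − 65.59) = 4640.4(T − 65.59)
5125.2 T = 304362 − 43828 = 260534
T ≈ 50.83 °C (positive, so assuming full melt was valid).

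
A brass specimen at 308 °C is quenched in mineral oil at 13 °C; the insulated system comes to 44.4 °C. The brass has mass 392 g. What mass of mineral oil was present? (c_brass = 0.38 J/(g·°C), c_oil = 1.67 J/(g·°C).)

Net heat exchanged in the isolated system is zero:
392×0.38×(44.4 − 308) + m×1.67×(44.4 − 13) = 0
52.44 m = 39266
m = 39266/52.44 ≈ 748.8 g

m ≈ 749 g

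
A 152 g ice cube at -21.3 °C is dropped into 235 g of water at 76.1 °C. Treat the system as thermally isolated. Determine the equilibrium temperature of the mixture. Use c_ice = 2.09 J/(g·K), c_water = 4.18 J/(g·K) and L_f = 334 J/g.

T_f ≈ 10.6 °C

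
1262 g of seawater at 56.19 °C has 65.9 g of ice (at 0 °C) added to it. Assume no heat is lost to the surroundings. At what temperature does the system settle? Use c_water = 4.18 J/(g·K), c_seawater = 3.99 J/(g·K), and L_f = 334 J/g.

T_f ≈ 49.1 °C

Heat gained plus heat lost sum to zero:
latent heat to melt: 65.9·334 = 22011
  meltwater 0→T: 65.9·4.18·T = 275.46 T
  seawater cools: 1262·3.99·(T − 56.19) = 5035.4(T − 56.19)
5310.8 T = 282938 − 22011 = 260927
T ≈ 49.13 °C — above 0 °C, consistent with complete melting.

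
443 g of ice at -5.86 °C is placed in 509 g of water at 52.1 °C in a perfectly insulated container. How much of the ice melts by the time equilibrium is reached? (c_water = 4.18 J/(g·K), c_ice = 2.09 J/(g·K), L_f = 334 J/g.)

m_melted ≈ 316 g

Water can give up m c ΔT = 509×4.18×52.1 = 110849 J before reaching 0 °C.
Of that, 443×2.09×5.86 = 5425.6 J goes to bring the ice to 0 °C, leaving 105423 J.
Fully melting the ice requires m_ice L_f = 443×334 = 147962 J.
Since 105423 < 147962 J, not all the ice melts; equilibrium is at 0 °C.
m_melted×334 = 105423  ⇒  m_melted ≈ 315.6 g.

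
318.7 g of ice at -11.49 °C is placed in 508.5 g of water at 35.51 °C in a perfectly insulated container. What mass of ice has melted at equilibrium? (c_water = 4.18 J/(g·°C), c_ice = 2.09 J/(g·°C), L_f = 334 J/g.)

m_melted ≈ 203 g

Water can give up m c ΔT = 508.5·4.18·35.51 = 75478 J before reaching 0 °C.
Warming the ice to 0 °C takes 318.7·2.09·11.49 = 7653.3 J, leaving 67824 J for melting.
Melting all 318.7 g of ice would need 318.7·334 = 106446 J.
That's not enough to melt it all — equilibrium is at 0 °C with ice remaining.
m_melted·334 = 67824  ⇒  m_melted ≈ 203.1 g.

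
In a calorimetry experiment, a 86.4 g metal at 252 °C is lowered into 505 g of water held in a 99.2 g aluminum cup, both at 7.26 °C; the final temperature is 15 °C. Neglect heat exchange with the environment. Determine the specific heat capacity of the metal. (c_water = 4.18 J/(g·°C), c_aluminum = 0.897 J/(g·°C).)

c ≈ 0.832 J/(g·°C)

Setting the total heat transfer to zero:
86.4×c×(15 − 252) + 505×4.18×(15 − 7.26) + 99.2×0.897×(15 − 7.26) = 0
-20477 c = -17027
c = -17027/-20477 ≈ 0.8315 J/(g·°C)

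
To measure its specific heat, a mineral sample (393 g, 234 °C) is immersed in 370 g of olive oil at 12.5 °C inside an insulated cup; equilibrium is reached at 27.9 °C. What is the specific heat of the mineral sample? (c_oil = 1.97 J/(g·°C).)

c ≈ 0.139 J/(g·°C)

Taking heat into each body as positive, Σ m c ΔT = 0:
393×c×(27.9 − 234) + 370×1.97×(27.9 − 12.5) = 0
-80997 c = -11225
c = -11225/-80997 ≈ 0.1386 J/(g·°C)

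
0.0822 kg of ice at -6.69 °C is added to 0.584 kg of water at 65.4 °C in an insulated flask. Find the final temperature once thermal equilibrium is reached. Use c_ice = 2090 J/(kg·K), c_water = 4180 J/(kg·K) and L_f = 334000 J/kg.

Net heat exchanged in the isolated system is zero:
warm ice to 0 °C: 0.0822·2090·(0 − (-6.69)) = 1149.3
  fusion: m_ice L_f = 0.0822·334000 = 27455
  warm the meltwater: 343.6 T
  water cools: 0.584·4180·(T − 65.4) = 2441.1(T − 65.4)
2784.7 T = 159649 − 28604 = 131045
T ≈ 47.06 °C (positive, so assuming full melt was valid).

T_f ≈ 47.1 °C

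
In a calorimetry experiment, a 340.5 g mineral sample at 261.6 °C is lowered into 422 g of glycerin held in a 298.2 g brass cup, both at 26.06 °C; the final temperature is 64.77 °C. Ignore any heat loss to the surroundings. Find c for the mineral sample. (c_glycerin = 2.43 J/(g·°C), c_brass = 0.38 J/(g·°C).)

Heat gained plus heat lost sum to zero:
340.5×c×(64.77 − 261.6) + 422×2.43×(64.77 − 26.06) + 298.2×0.38×(64.77 − 26.06) = 0
-67021 c = -44082
c = -44082/-67021 ≈ 0.6577 J/(g·°C)

c ≈ 0.658 J/(g·°C)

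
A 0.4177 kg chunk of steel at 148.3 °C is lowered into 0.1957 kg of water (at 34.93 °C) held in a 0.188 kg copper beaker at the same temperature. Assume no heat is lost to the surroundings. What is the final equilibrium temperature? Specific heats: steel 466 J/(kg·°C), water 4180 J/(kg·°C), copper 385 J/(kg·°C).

Conservation of energy gives ΣQ = 0:
0.4177×466×(T − 148.3) + 0.1957×4180×(T − 34.93) + 0.188×385×(T − 34.93) = 0
1085.1 T = 59968
T = 59968/1085.1 ≈ 55.27 °C

T_f ≈ 55.3 °C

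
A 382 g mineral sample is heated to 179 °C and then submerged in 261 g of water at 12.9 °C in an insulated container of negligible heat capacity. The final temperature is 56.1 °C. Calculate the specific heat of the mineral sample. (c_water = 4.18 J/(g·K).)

Let T be the final temperature. ΣQ_i = 0:
382·c·(56.1 − 179) + 261·4.18·(56.1 − 12.9) = 0
-46948 c = -47130
c = -47130/-46948 ≈ 1.004 J/(g·K)

c ≈ 1 J/(g·K)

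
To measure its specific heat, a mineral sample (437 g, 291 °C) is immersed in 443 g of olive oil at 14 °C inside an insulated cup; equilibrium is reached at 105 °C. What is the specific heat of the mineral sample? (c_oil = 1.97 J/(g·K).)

c ≈ 0.977 J/(g·K)

Setting the total heat transfer to zero:
437×c×(105 − 291) + 443×1.97×(105 − 14) = 0
-81282 c = -79417
c = -79417/-81282 ≈ 0.9771 J/(g·K)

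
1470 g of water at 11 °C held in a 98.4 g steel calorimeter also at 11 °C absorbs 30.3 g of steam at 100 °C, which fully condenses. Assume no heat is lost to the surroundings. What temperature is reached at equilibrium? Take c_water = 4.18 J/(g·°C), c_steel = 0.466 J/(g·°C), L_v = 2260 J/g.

Setting the total heat transfer to zero:
latent heat released on condensation: 30.3×2260 = 68478; condensed water 100 °C→T: 126.65(T − 100); original water: 6144.6(T − 11); steel cup: 98.4×0.466×(T − 11) = 45.85(T − 11)
6317.1 T = 68478 + 12665 + 68095 = 149238
T ≈ 23.62 °C — below 100 °C, confirming all the steam condensed.

T_f ≈ 23.6 °C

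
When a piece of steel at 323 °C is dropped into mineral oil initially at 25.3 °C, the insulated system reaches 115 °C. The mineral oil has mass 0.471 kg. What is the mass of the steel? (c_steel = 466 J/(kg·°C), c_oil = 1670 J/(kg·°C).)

m ≈ 0.728 kg

Let T be the final temperature. ΣQ_i = 0:
m×466×(115 − 323) + 0.471×1670×(115 − 25.3) = 0
-96928 m = -70555
m = -70555/-96928 ≈ 0.7279 kg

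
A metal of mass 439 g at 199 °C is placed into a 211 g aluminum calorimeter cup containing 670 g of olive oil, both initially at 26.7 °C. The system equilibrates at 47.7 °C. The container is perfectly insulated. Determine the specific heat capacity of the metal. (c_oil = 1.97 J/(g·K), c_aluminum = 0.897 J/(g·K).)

c ≈ 0.477 J/(g·K)

Conservation of energy gives ΣQ = 0:
439·c·(47.7 − 199) + 670·1.97·(47.7 − 26.7) + 211·0.897·(47.7 − 26.7) = 0
-66421 c = -31693
c = -31693/-66421 ≈ 0.4771 J/(g·K)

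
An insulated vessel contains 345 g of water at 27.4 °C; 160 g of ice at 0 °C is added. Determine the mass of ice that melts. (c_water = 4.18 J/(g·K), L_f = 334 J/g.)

Water can give up m c ΔT = 345×4.18×27.4 = 39514 J before reaching 0 °C.
To melt every bit of ice: 160×334 = 53440 J.
That's not enough to melt it all — equilibrium is at 0 °C with ice remaining.
m_melt = 39514 / L_f = 118.3 g.

m_melted ≈ 118 g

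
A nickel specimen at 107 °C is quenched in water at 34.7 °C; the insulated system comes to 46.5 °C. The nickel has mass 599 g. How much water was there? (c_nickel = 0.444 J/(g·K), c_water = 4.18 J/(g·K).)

Setting the total heat transfer to zero:
599×0.444×(46.5 − 107) + m×4.18×(46.5 − 34.7) = 0
49.32 m = 16090
m = 16090/49.32 ≈ 326.2 g

m ≈ 326 g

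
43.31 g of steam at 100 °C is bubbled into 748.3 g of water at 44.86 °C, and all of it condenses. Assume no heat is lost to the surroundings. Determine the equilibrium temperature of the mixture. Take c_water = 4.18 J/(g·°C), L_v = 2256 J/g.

Heat gained plus heat lost sum to zero:
latent heat released on condensation: 43.31×2256 = 97707; condensate cools 100→T: 43.31×4.18×(T − 100) = 181.04(T − 100); original water: 3127.9(T − 44.86)
3308.9 T = 97707 + 18104 + 140317 = 256128
T ≈ 77.41 °C, under the boiling point, so the assumption holds.

T_f ≈ 77.4 °C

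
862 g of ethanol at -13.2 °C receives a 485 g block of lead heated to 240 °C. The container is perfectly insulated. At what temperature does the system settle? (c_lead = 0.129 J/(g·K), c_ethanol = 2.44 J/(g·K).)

T_f ≈ -5.9 °C

Set heat shed by the hot body equal to heat absorbed by the cold body:
485·0.129·(240 − T) = 862·2.44·(T − (-13.2))
62.57(240 − T) = 2103.3(T − (-13.2))
2165.8 T = -12748  ⇒  T ≈ -5.89 °C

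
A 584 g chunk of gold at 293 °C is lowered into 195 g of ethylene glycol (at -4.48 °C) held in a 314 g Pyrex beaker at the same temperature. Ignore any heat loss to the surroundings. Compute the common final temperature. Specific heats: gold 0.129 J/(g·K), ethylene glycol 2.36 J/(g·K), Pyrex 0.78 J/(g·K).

T_f = Σ m_i c_i T_i / Σ m_i c_i:
T_f = (75.34*293 + 460.2*(-4.48) + 244.92*(-4.48)) / (75.34 + 460.2 + 244.92)
    = 18915 / 780.46 ≈ 24.24 °C

T_f ≈ 24.2 °C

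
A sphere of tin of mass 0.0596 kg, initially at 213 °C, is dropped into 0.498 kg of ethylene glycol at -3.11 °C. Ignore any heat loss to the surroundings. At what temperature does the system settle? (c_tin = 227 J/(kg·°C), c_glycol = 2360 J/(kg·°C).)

Set heat shed by the hot body equal to heat absorbed by the cold body:
0.0596*227*(213 − T) = 0.498*2360*(T − (-3.11))
13.53(213 − T) = 1175.3(T − (-3.11))
1188.8 T = -773.4  ⇒  T ≈ -0.65 °C

T_f ≈ -0.7 °C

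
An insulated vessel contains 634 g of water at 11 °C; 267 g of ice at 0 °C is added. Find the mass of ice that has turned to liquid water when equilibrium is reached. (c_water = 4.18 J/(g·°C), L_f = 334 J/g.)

m_melted ≈ 87.3 g

Cooling the water to 0 °C releases 634·4.18·11 = 29151 J.
Melting all 267 g of ice would need 267·334 = 89178 J.
Since 29151 < 89178 J, not all the ice melts; equilibrium is at 0 °C.
m_melt = 29151 / L_f = 87.28 g.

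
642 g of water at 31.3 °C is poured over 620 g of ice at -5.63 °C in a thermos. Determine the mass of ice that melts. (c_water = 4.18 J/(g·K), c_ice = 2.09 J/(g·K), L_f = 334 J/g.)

Heat available from the water dropping to 0 °C: 642×4.18×31.3 = 83995 J.
Of that, 620×2.09×5.63 = 7295.4 J goes to bring the ice to 0 °C, leaving 76700 J.
To melt every bit of ice: 620×334 = 207080 J.
Since 76700 < 207080 J, not all the ice melts; equilibrium is at 0 °C.
Mass melted = 76700/334 ≈ 229.6 g.

m_melted ≈ 230 g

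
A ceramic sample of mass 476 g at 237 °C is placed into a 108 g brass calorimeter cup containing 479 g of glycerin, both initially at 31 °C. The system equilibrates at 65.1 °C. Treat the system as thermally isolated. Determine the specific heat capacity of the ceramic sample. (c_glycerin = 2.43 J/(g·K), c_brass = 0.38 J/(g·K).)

Taking heat into each body as positive, Σ m c ΔT = 0:
476·c·(65.1 − 237) + 479·2.43·(65.1 − 31) + 108·0.38·(65.1 − 31) = 0
-81824 c = -41091
c = -41091/-81824 ≈ 0.5022 J/(g·K)

c ≈ 0.502 J/(g·K)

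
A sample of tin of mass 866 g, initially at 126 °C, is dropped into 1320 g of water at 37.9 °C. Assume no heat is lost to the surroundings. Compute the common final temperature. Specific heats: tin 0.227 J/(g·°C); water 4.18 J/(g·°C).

Heat gained plus heat lost sum to zero:
866*0.227*(T − 126) + 1320*4.18*(T − 37.9) = 0
196.58(T − 126) + 5517.6(T − 37.9) = 0
(196.58 + 5517.6) T = 196.58*126 + 5517.6*37.9
T = 233886 / 5714.2 = 40.9 °C

T_f ≈ 40.9 °C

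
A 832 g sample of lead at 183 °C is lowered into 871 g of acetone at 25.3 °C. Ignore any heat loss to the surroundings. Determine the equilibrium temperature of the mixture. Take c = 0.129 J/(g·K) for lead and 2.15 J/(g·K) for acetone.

Heat lost by the lead equals heat gained by the acetone:
832*0.129*(183 − T) = 871*2.15*(T − 25.3)
107.33(183 − T) = 1872.6(T − 25.3)
1980 T = 67019  ⇒  T ≈ 33.85 °C

T_f ≈ 33.8 °C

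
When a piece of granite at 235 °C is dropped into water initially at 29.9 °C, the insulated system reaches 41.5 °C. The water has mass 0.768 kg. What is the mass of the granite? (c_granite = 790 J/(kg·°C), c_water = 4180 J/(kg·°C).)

m ≈ 0.244 kg

Conservation of energy gives ΣQ = 0:
m×790×(41.5 − 235) + 0.768×4180×(41.5 − 29.9) = 0
-152865 m = -37239
m = -37239/-152865 ≈ 0.2436 kg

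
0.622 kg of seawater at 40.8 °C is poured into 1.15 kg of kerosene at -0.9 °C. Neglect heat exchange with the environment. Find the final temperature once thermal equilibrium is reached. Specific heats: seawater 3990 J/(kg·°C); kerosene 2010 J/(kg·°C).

T_f ≈ 20.7 °C

|Q_seawater| = |Q_kerosene|:
0.622*3990*(40.8 − T) = 1.15*2010*(T − (-0.9))
2481.8(40.8 − T) = 2311.5(T − (-0.9))
4793.3 T = 99176  ⇒  T ≈ 20.69 °C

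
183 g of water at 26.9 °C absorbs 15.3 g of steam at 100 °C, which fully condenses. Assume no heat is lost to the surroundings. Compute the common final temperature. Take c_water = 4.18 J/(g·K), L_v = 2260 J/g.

Sum of m c ΔT and latent-heat terms is zero:
steam→water at 100 °C releases m L_v = 15.3×2260 = 34578
  condensed water 100 °C→T: 63.95(T − 100)
  original water: 764.94(T − 26.9)
828.89 T = 34578 + 6395.4 + 20577 = 61550
T ≈ 74.26 °C — below 100 °C, confirming all the steam condensed.

T_f ≈ 74.3 °C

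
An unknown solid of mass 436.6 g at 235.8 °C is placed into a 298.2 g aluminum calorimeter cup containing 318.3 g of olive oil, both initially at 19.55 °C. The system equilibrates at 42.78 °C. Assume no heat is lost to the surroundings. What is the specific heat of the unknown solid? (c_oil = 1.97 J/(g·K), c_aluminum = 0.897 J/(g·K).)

c ≈ 0.247 J/(g·K)

Energy conservation, ΣQ = 0:
436.6·c·(42.78 − 235.8) + 318.3·1.97·(42.78 − 19.55) + 298.2·0.897·(42.78 − 19.55) = 0
-84273 c = -20780
c = -20780/-84273 ≈ 0.2466 J/(g·K)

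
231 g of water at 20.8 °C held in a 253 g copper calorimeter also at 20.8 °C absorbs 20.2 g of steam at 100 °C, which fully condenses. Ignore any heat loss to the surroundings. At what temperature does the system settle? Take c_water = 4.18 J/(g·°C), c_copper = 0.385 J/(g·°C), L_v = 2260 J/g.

Let T be the final temperature. ΣQ_i = 0:
steam→water at 100 °C releases m L_v = 20.2·2260 = 45652
  condensate cools 100→T: 20.2·4.18·(T − 100) = 84.44(T − 100)
  water warms: 231·4.18·(T − 20.8) = 965.58(T − 20.8)
  copper cup: 253·0.385·(T − 20.8) = 97.41(T − 20.8)
1147.4 T = 45652 + 8443.6 + 22110 = 76206
T ≈ 66.41 °C, under the boiling point, so the assumption holds.

T_f ≈ 66.4 °C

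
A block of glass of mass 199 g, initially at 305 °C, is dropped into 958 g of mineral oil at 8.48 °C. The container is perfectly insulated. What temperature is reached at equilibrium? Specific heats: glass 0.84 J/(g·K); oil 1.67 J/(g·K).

T_f ≈ 36.5 °C

T_f = Σ m_i c_i T_i / Σ m_i c_i:
T_f = (167.16×305 + 1599.9×8.48) / (167.16 + 1599.9)
    = 64551 / 1767 ≈ 36.53 °C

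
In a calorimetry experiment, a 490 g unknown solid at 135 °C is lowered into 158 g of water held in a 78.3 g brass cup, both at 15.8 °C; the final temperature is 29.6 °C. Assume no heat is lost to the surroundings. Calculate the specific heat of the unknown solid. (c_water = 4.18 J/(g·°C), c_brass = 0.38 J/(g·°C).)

Net heat exchanged in the isolated system is zero:
490×c×(29.6 − 135) + 158×4.18×(29.6 − 15.8) + 78.3×0.38×(29.6 − 15.8) = 0
-51646 c = -9524.7
c = -9524.7/-51646 ≈ 0.1844 J/(g·°C)

c ≈ 0.184 J/(g·°C)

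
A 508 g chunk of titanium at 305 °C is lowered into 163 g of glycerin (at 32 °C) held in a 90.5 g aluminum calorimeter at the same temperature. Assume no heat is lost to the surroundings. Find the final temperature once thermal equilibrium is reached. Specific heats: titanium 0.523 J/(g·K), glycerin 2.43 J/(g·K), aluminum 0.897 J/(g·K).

Net heat exchanged in the isolated system is zero:
508·0.523·(T − 305) + 163·2.43·(T − 32) + 90.5·0.897·(T − 32) = 0
265.68(T − 305) + 396.09(T − 32) + 81.18(T − 32) = 0
742.95 T = 96306
T = 96306 / 742.95 = 130 °C

T_f ≈ 129.6 °C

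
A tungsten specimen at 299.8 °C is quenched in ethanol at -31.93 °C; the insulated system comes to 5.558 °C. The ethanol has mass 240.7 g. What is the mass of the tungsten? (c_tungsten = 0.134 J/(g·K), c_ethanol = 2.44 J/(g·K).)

m ≈ 558 g

Heat lost by the tungsten = heat gained by the ethanol:
m×0.134×(299.8 − 5.558) = 240.7×2.44×(5.558 − (-31.93))
39.43 m = 22017  ⇒  m ≈ 558.4 g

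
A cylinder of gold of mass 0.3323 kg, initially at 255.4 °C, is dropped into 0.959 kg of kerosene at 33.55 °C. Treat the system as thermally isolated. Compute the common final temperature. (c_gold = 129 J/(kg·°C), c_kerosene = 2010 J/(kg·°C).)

T_f ≈ 38.4 °C

Heat gained plus heat lost sum to zero:
0.3323*129*(T − 255.4) + 0.959*2010*(T − 33.55) = 0
1970.5 T = 75619
T = 75619/1970.5 ≈ 38.38 °C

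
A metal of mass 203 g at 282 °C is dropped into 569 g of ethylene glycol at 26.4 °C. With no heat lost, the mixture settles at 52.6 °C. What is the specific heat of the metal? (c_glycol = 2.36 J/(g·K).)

c ≈ 0.756 J/(g·K)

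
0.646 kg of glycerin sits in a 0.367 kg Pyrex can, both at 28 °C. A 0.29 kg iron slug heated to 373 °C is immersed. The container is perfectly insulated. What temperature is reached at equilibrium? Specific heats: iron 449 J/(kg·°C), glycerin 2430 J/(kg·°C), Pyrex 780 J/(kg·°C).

T_f ≈ 50.6 °C

With ΣQ=0 the equilibrium temperature is the m·c-weighted mean:
T_f = (130.21·373 + 1569.8·28 + 286.26·28) / (130.21 + 1569.8 + 286.26)
    = 100537 / 1986.2 ≈ 50.62 °C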